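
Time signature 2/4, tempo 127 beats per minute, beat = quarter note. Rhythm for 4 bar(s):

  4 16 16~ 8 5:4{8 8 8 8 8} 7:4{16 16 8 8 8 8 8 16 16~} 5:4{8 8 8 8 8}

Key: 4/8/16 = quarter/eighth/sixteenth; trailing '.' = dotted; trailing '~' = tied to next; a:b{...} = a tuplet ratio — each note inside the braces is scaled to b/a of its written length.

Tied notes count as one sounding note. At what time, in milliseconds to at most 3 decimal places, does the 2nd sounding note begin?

1. 0.0ms @ 0 + 472.441ms (1)
2. 472.441ms @ 1 + 118.11ms (1/4)
3. 590.551ms @ 5/4 + 354.331ms (3/4)
4. 944.882ms @ 2 + 188.976ms (2/5)
5. 1133.858ms @ 12/5 + 188.976ms (2/5)
6. 1322.835ms @ 14/5 + 188.976ms (2/5)
7. 1511.811ms @ 16/5 + 188.976ms (2/5)
8. 1700.787ms @ 18/5 + 188.976ms (2/5)
9. 1889.764ms @ 4 + 67.492ms (1/7)
10. 1957.255ms @ 29/7 + 67.492ms (1/7)
11. 2024.747ms @ 30/7 + 134.983ms (2/7)
12. 2159.73ms @ 32/7 + 134.983ms (2/7)
13. 2294.713ms @ 34/7 + 134.983ms (2/7)
14. 2429.696ms @ 36/7 + 134.983ms (2/7)
15. 2564.679ms @ 38/7 + 134.983ms (2/7)
16. 2699.663ms @ 40/7 + 67.492ms (1/7)
17. 2767.154ms @ 41/7 + 256.468ms (19/35)
18. 3023.622ms @ 32/5 + 188.976ms (2/5)
19. 3212.598ms @ 34/5 + 188.976ms (2/5)
20. 3401.575ms @ 36/5 + 188.976ms (2/5)
21. 3590.551ms @ 38/5 + 188.976ms (2/5)

note 2 onset = 1b = 472.441ms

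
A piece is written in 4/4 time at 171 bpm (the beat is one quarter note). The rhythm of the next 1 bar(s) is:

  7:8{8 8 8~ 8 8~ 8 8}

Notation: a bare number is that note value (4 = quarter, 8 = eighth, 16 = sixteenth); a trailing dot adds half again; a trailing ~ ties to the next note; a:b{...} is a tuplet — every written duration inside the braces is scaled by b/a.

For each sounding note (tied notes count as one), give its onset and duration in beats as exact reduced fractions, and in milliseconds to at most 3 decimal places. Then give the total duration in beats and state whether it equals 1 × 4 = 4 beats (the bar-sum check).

1) 0.0ms=0b +200.501ms=4/7b
2) 200.501ms=4/7b +200.501ms=4/7b
3) 401.003ms=8/7b +401.003ms=8/7b
4) 802.005ms=16/7b +401.003ms=8/7b
5) 1203.008ms=24/7b +200.501ms=4/7b
Σ=4b of 4 (171bpm 4/4) — PASS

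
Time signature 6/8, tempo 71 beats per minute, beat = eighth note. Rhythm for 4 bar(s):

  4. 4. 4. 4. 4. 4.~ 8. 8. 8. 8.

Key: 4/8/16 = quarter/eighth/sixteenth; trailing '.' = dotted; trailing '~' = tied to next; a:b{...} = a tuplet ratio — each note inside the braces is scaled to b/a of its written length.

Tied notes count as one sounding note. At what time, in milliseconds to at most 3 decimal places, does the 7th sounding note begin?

note 7 onset = 39/2b = 16478.873ms

1. 0.0ms @ 0 + 2535.211ms (3)
2. 2535.211ms @ 3 + 2535.211ms (3)
3. 5070.423ms @ 6 + 2535.211ms (3)
4. 7605.634ms @ 9 + 2535.211ms (3)
5. 10140.845ms @ 12 + 2535.211ms (3)
6. 12676.056ms @ 15 + 3802.817ms (9/2)
7. 16478.873ms @ 39/2 + 1267.606ms (3/2)
8. 17746.479ms @ 21 + 1267.606ms (3/2)
9. 19014.085ms @ 45/2 + 1267.606ms (3/2)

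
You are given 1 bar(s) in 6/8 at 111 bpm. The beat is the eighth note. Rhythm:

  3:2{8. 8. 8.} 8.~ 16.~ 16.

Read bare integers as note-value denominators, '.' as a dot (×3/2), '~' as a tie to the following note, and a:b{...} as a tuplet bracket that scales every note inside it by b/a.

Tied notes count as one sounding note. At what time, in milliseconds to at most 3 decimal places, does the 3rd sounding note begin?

note 3 onset = 2b = 1081.081ms

1. 0.0ms @ 0 + 540.541ms (1)
2. 540.541ms @ 1 + 540.541ms (1)
3. 1081.081ms @ 2 + 540.541ms (1)
4. 1621.622ms @ 3 + 1621.622ms (3)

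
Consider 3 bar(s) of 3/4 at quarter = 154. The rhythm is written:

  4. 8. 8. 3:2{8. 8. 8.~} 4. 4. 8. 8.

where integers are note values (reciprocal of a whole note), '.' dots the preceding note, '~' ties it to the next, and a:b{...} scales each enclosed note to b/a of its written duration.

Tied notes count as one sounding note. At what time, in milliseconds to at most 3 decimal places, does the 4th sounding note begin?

note 4 onset = 3b = 1168.831ms

1. 0.0ms @ 0 + 584.416ms (3/2)
2. 584.416ms @ 3/2 + 292.208ms (3/4)
3. 876.623ms @ 9/4 + 292.208ms (3/4)
4. 1168.831ms @ 3 + 194.805ms (1/2)
5. 1363.636ms @ 7/2 + 194.805ms (1/2)
6. 1558.442ms @ 4 + 779.221ms (2)
7. 2337.662ms @ 6 + 584.416ms (3/2)
8. 2922.078ms @ 15/2 + 292.208ms (3/4)
9. 3214.286ms @ 33/4 + 292.208ms (3/4)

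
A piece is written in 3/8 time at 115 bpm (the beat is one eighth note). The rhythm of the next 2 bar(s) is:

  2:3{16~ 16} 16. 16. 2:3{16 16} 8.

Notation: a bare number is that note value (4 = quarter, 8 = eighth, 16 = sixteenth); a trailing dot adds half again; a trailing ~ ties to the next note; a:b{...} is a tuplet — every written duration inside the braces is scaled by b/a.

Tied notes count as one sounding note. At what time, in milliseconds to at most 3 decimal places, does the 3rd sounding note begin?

note 3 onset = 9/4b = 1173.913ms

1. 0.0ms @ 0 + 782.609ms (3/2)
2. 782.609ms @ 3/2 + 391.304ms (3/4)
3. 1173.913ms @ 9/4 + 391.304ms (3/4)
4. 1565.217ms @ 3 + 391.304ms (3/4)
5. 1956.522ms @ 15/4 + 391.304ms (3/4)
6. 2347.826ms @ 9/2 + 782.609ms (3/2)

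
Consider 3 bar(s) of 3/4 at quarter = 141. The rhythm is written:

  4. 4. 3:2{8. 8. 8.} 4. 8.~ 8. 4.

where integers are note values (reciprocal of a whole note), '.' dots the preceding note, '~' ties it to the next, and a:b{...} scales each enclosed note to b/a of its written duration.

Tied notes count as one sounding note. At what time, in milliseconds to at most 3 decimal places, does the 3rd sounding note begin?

note 3 onset = 3b = 1276.596ms

1. 0.0ms @ 0 + 638.298ms (3/2)
2. 638.298ms @ 3/2 + 638.298ms (3/2)
3. 1276.596ms @ 3 + 212.766ms (1/2)
4. 1489.362ms @ 7/2 + 212.766ms (1/2)
5. 1702.128ms @ 4 + 212.766ms (1/2)
6. 1914.894ms @ 9/2 + 638.298ms (3/2)
7. 2553.191ms @ 6 + 638.298ms (3/2)
8. 3191.489ms @ 15/2 + 638.298ms (3/2)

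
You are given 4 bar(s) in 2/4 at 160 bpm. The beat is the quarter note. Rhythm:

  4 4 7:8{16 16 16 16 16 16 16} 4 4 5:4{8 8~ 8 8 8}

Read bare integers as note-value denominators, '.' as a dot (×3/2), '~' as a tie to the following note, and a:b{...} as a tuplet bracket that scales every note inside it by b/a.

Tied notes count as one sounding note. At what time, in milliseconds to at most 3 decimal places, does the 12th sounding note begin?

1. 0.0ms @ 0 + 375.0ms (1)
2. 375.0ms @ 1 + 375.0ms (1)
3. 750.0ms @ 2 + 107.143ms (2/7)
4. 857.143ms @ 16/7 + 107.143ms (2/7)
5. 964.286ms @ 18/7 + 107.143ms (2/7)
6. 1071.429ms @ 20/7 + 107.143ms (2/7)
7. 1178.571ms @ 22/7 + 107.143ms (2/7)
8. 1285.714ms @ 24/7 + 107.143ms (2/7)
9. 1392.857ms @ 26/7 + 107.143ms (2/7)
10. 1500.0ms @ 4 + 375.0ms (1)
11. 1875.0ms @ 5 + 375.0ms (1)
12. 2250.0ms @ 6 + 150.0ms (2/5)
13. 2400.0ms @ 32/5 + 300.0ms (4/5)
14. 2700.0ms @ 36/5 + 150.0ms (2/5)
15. 2850.0ms @ 38/5 + 150.0ms (2/5)

note 12 onset = 6b = 2250.0ms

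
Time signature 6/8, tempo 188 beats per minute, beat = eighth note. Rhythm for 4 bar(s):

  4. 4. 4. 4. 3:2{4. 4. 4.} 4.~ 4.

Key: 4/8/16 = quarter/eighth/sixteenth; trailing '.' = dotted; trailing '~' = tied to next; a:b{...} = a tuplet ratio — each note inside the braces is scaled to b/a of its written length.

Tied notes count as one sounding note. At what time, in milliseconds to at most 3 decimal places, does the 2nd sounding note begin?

1. 0.0ms @ 0 + 957.447ms (3)
2. 957.447ms @ 3 + 957.447ms (3)
3. 1914.894ms @ 6 + 957.447ms (3)
4. 2872.34ms @ 9 + 957.447ms (3)
5. 3829.787ms @ 12 + 638.298ms (2)
6. 4468.085ms @ 14 + 638.298ms (2)
7. 5106.383ms @ 16 + 638.298ms (2)
8. 5744.681ms @ 18 + 1914.894ms (6)

note 2 onset = 3b = 957.447ms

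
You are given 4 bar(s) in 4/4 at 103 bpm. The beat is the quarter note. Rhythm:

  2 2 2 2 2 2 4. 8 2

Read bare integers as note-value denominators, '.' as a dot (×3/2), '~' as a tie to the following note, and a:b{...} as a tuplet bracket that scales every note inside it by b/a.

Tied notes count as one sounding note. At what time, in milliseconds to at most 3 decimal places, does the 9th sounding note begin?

note 9 onset = 14b = 8155.34ms

1. 0.0ms @ 0 + 1165.049ms (2)
2. 1165.049ms @ 2 + 1165.049ms (2)
3. 2330.097ms @ 4 + 1165.049ms (2)
4. 3495.146ms @ 6 + 1165.049ms (2)
5. 4660.194ms @ 8 + 1165.049ms (2)
6. 5825.243ms @ 10 + 1165.049ms (2)
7. 6990.291ms @ 12 + 873.786ms (3/2)
8. 7864.078ms @ 27/2 + 291.262ms (1/2)
9. 8155.34ms @ 14 + 1165.049ms (2)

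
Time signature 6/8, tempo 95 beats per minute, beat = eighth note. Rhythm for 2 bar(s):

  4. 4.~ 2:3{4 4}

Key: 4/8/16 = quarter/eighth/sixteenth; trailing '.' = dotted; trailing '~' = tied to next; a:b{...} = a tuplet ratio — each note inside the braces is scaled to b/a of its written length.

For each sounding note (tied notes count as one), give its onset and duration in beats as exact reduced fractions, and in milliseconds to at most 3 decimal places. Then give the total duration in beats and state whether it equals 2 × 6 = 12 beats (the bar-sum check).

1) 0.0ms=0b +1894.737ms=3b
2) 1894.737ms=3b +3789.474ms=6b
3) 5684.211ms=9b +1894.737ms=3b
Σ=12b of 12 (95bpm 6/8) — PASS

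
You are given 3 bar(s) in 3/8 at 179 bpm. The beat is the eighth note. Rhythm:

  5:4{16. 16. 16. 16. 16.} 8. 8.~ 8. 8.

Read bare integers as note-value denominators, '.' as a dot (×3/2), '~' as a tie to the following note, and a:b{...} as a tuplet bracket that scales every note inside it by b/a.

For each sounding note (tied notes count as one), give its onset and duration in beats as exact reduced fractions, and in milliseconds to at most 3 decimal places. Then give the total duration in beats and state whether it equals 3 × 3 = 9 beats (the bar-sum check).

1) 0.0ms=0b +201.117ms=3/5b
2) 201.117ms=3/5b +201.117ms=3/5b
3) 402.235ms=6/5b +201.117ms=3/5b
4) 603.352ms=9/5b +201.117ms=3/5b
5) 804.469ms=12/5b +201.117ms=3/5b
6) 1005.587ms=3b +502.793ms=3/2b
7) 1508.38ms=9/2b +1005.587ms=3b
8) 2513.966ms=15/2b +502.793ms=3/2b
Σ=9b of 9 (179bpm 3/8) — PASS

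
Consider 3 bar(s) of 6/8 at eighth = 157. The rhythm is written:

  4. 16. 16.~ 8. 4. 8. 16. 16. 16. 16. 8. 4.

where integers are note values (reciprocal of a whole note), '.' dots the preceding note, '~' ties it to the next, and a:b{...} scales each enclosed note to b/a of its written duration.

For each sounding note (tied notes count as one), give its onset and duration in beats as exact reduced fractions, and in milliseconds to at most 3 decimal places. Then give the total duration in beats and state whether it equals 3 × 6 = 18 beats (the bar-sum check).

1) 0.0ms=0b +1146.497ms=3b
2) 1146.497ms=3b +286.624ms=3/4b
3) 1433.121ms=15/4b +859.873ms=9/4b
4) 2292.994ms=6b +1146.497ms=3b
5) 3439.49ms=9b +573.248ms=3/2b
6) 4012.739ms=21/2b +286.624ms=3/4b
7) 4299.363ms=45/4b +286.624ms=3/4b
8) 4585.987ms=12b +286.624ms=3/4b
9) 4872.611ms=51/4b +286.624ms=3/4b
10) 5159.236ms=27/2b +573.248ms=3/2b
11) 5732.484ms=15b +1146.497ms=3b
Σ=18b of 18 (157bpm 6/8) — PASS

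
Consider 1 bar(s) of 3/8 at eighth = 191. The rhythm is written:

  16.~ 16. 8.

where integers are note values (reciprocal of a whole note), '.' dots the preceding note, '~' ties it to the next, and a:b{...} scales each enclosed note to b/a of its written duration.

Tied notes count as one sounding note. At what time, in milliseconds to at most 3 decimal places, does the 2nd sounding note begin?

1. 0.0ms @ 0 + 471.204ms (3/2)
2. 471.204ms @ 3/2 + 471.204ms (3/2)

note 2 onset = 3/2b = 471.204ms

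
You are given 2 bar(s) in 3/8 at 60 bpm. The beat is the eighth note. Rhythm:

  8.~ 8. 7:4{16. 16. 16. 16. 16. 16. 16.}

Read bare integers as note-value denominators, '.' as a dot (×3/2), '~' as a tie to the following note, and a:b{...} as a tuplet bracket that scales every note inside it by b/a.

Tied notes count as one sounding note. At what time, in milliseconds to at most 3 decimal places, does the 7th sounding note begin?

note 7 onset = 36/7b = 5142.857ms

1. 0.0ms @ 0 + 3000.0ms (3)
2. 3000.0ms @ 3 + 428.571ms (3/7)
3. 3428.571ms @ 24/7 + 428.571ms (3/7)
4. 3857.143ms @ 27/7 + 428.571ms (3/7)
5. 4285.714ms @ 30/7 + 428.571ms (3/7)
6. 4714.286ms @ 33/7 + 428.571ms (3/7)
7. 5142.857ms @ 36/7 + 428.571ms (3/7)
8. 5571.429ms @ 39/7 + 428.571ms (3/7)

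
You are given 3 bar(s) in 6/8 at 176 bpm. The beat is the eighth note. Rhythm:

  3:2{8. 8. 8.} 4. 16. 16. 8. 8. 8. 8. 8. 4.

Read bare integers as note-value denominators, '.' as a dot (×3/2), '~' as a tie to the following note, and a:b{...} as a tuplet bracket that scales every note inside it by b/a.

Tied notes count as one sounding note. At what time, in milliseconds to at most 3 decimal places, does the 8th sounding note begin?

note 8 onset = 9b = 3068.182ms

1. 0.0ms @ 0 + 340.909ms (1)
2. 340.909ms @ 1 + 340.909ms (1)
3. 681.818ms @ 2 + 340.909ms (1)
4. 1022.727ms @ 3 + 1022.727ms (3)
5. 2045.455ms @ 6 + 255.682ms (3/4)
6. 2301.136ms @ 27/4 + 255.682ms (3/4)
7. 2556.818ms @ 15/2 + 511.364ms (3/2)
8. 3068.182ms @ 9 + 511.364ms (3/2)
9. 3579.545ms @ 21/2 + 511.364ms (3/2)
10. 4090.909ms @ 12 + 511.364ms (3/2)
11. 4602.273ms @ 27/2 + 511.364ms (3/2)
12. 5113.636ms @ 15 + 1022.727ms (3)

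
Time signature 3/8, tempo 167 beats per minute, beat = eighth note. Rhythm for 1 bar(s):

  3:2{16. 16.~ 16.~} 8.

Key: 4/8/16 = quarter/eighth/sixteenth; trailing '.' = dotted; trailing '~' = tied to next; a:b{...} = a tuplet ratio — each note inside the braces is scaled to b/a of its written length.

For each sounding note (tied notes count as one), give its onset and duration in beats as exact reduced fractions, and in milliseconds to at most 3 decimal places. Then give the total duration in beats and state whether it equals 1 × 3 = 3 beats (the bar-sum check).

1) 0.0ms=0b +179.641ms=1/2b
2) 179.641ms=1/2b +898.204ms=5/2b
Σ=3b of 3 (167bpm 3/8) — PASS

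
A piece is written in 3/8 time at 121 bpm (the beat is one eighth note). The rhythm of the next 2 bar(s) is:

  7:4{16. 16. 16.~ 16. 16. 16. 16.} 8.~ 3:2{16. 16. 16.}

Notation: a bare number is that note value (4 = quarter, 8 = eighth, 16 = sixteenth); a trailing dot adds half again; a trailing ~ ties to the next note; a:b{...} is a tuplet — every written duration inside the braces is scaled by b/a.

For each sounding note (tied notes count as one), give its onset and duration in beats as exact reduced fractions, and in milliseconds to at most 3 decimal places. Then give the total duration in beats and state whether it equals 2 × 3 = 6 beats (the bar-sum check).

1) 0.0ms=0b +212.515ms=3/7b
2) 212.515ms=3/7b +212.515ms=3/7b
3) 425.03ms=6/7b +425.03ms=6/7b
4) 850.059ms=12/7b +212.515ms=3/7b
5) 1062.574ms=15/7b +212.515ms=3/7b
6) 1275.089ms=18/7b +212.515ms=3/7b
7) 1487.603ms=3b +991.736ms=2b
8) 2479.339ms=5b +247.934ms=1/2b
9) 2727.273ms=11/2b +247.934ms=1/2b
Σ=6b of 6 (121bpm 3/8) — PASS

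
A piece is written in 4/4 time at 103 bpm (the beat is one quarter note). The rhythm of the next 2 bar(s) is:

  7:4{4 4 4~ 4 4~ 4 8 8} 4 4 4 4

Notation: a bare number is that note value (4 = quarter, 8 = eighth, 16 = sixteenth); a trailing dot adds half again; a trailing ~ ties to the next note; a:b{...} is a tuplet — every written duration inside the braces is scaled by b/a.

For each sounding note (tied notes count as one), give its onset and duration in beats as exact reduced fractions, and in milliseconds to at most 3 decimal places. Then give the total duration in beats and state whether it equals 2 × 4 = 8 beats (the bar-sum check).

1) 0.0ms=0b +332.871ms=4/7b
2) 332.871ms=4/7b +332.871ms=4/7b
3) 665.742ms=8/7b +665.742ms=8/7b
4) 1331.484ms=16/7b +665.742ms=8/7b
5) 1997.226ms=24/7b +166.436ms=2/7b
6) 2163.662ms=26/7b +166.436ms=2/7b
7) 2330.097ms=4b +582.524ms=1b
8) 2912.621ms=5b +582.524ms=1b
9) 3495.146ms=6b +582.524ms=1b
10) 4077.67ms=7b +582.524ms=1b
Σ=8b of 8 (103bpm 4/4) — PASS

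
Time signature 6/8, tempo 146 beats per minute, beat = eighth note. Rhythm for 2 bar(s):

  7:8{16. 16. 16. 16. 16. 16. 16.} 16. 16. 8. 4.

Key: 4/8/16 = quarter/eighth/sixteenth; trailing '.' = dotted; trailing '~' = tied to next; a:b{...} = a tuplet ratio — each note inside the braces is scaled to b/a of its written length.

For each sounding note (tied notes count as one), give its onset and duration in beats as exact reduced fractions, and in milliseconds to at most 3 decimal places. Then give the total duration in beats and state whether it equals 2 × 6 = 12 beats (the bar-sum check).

1) 0.0ms=0b +352.25ms=6/7b
2) 352.25ms=6/7b +352.25ms=6/7b
3) 704.501ms=12/7b +352.25ms=6/7b
4) 1056.751ms=18/7b +352.25ms=6/7b
5) 1409.002ms=24/7b +352.25ms=6/7b
6) 1761.252ms=30/7b +352.25ms=6/7b
7) 2113.503ms=36/7b +352.25ms=6/7b
8) 2465.753ms=6b +308.219ms=3/4b
9) 2773.973ms=27/4b +308.219ms=3/4b
10) 3082.192ms=15/2b +616.438ms=3/2b
11) 3698.63ms=9b +1232.877ms=3b
Σ=12b of 12 (146bpm 6/8) — PASS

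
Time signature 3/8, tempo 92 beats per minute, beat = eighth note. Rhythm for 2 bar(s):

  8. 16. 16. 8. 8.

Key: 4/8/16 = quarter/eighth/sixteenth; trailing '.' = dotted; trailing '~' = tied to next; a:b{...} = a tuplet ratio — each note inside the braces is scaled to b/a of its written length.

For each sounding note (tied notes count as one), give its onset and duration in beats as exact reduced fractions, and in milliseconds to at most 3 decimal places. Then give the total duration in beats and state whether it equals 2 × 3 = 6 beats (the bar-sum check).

1) 0.0ms=0b +978.261ms=3/2b
2) 978.261ms=3/2b +489.13ms=3/4b
3) 1467.391ms=9/4b +489.13ms=3/4b
4) 1956.522ms=3b +978.261ms=3/2b
5) 2934.783ms=9/2b +978.261ms=3/2b
Σ=6b of 6 (92bpm 3/8) — PASS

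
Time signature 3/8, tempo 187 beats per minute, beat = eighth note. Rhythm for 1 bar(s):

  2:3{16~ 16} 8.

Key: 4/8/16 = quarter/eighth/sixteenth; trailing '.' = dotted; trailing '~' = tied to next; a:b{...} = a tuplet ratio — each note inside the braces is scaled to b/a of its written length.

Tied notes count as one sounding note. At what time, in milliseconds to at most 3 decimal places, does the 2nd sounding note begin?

note 2 onset = 3/2b = 481.283ms

1. 0.0ms @ 0 + 481.283ms (3/2)
2. 481.283ms @ 3/2 + 481.283ms (3/2)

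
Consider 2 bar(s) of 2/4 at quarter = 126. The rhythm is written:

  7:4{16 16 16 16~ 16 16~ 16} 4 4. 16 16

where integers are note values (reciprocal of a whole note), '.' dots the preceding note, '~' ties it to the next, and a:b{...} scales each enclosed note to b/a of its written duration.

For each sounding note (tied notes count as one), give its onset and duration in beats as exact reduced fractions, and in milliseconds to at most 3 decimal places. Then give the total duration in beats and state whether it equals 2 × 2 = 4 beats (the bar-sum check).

1) 0.0ms=0b +68.027ms=1/7b
2) 68.027ms=1/7b +68.027ms=1/7b
3) 136.054ms=2/7b +68.027ms=1/7b
4) 204.082ms=3/7b +136.054ms=2/7b
5) 340.136ms=5/7b +136.054ms=2/7b
6) 476.19ms=1b +476.19ms=1b
7) 952.381ms=2b +714.286ms=3/2b
8) 1666.667ms=7/2b +119.048ms=1/4b
9) 1785.714ms=15/4b +119.048ms=1/4b
Σ=4b of 4 (126bpm 2/4) — PASS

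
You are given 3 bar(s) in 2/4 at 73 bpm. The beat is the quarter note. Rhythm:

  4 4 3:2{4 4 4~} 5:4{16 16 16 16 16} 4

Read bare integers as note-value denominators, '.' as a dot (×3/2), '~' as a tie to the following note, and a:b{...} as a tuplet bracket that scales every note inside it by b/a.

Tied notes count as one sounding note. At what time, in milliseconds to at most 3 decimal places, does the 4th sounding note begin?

note 4 onset = 8/3b = 2191.781ms

1. 0.0ms @ 0 + 821.918ms (1)
2. 821.918ms @ 1 + 821.918ms (1)
3. 1643.836ms @ 2 + 547.945ms (2/3)
4. 2191.781ms @ 8/3 + 547.945ms (2/3)
5. 2739.726ms @ 10/3 + 712.329ms (13/15)
6. 3452.055ms @ 21/5 + 164.384ms (1/5)
7. 3616.438ms @ 22/5 + 164.384ms (1/5)
8. 3780.822ms @ 23/5 + 164.384ms (1/5)
9. 3945.205ms @ 24/5 + 164.384ms (1/5)
10. 4109.589ms @ 5 + 821.918ms (1)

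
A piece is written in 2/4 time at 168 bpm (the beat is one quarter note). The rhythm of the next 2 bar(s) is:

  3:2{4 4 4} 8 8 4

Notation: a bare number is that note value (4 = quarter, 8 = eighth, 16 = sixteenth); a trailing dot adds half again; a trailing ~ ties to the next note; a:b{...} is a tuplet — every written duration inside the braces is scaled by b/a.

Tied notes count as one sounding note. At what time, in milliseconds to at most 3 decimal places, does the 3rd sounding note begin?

1. 0.0ms @ 0 + 238.095ms (2/3)
2. 238.095ms @ 2/3 + 238.095ms (2/3)
3. 476.19ms @ 4/3 + 238.095ms (2/3)
4. 714.286ms @ 2 + 178.571ms (1/2)
5. 892.857ms @ 5/2 + 178.571ms (1/2)
6. 1071.429ms @ 3 + 357.143ms (1)

note 3 onset = 4/3b = 476.19ms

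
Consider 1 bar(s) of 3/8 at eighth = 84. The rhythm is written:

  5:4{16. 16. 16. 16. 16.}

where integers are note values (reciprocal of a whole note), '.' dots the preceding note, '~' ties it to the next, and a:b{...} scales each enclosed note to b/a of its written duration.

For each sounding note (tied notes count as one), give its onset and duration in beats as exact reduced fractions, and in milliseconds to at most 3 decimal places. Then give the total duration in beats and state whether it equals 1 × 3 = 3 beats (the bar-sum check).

1) 0.0ms=0b +428.571ms=3/5b
2) 428.571ms=3/5b +428.571ms=3/5b
3) 857.143ms=6/5b +428.571ms=3/5b
4) 1285.714ms=9/5b +428.571ms=3/5b
5) 1714.286ms=12/5b +428.571ms=3/5b
Σ=3b of 3 (84bpm 3/8) — PASS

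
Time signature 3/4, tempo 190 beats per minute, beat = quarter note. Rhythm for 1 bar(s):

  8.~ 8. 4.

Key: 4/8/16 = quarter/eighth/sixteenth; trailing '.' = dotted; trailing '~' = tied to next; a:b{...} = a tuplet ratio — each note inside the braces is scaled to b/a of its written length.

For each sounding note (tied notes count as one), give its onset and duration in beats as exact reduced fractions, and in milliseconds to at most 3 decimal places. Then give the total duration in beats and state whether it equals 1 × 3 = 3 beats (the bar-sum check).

1) 0.0ms=0b +473.684ms=3/2b
2) 473.684ms=3/2b +473.684ms=3/2b
Σ=3b of 3 (190bpm 3/4) — PASS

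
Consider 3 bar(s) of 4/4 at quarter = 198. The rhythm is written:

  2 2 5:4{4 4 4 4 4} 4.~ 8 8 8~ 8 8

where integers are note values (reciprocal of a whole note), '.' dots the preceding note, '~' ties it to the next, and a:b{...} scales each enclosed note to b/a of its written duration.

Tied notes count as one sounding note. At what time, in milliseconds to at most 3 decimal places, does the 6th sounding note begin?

note 6 onset = 32/5b = 1939.394ms

1. 0.0ms @ 0 + 606.061ms (2)
2. 606.061ms @ 2 + 606.061ms (2)
3. 1212.121ms @ 4 + 242.424ms (4/5)
4. 1454.545ms @ 24/5 + 242.424ms (4/5)
5. 1696.97ms @ 28/5 + 242.424ms (4/5)
6. 1939.394ms @ 32/5 + 242.424ms (4/5)
7. 2181.818ms @ 36/5 + 242.424ms (4/5)
8. 2424.242ms @ 8 + 606.061ms (2)
9. 3030.303ms @ 10 + 151.515ms (1/2)
10. 3181.818ms @ 21/2 + 303.03ms (1)
11. 3484.848ms @ 23/2 + 151.515ms (1/2)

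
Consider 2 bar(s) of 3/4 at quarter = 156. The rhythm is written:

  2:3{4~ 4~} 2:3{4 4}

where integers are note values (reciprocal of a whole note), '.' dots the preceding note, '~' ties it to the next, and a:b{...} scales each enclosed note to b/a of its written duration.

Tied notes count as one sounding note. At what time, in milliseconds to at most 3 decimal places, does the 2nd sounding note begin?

note 2 onset = 9/2b = 1730.769ms

1. 0.0ms @ 0 + 1730.769ms (9/2)
2. 1730.769ms @ 9/2 + 576.923ms (3/2)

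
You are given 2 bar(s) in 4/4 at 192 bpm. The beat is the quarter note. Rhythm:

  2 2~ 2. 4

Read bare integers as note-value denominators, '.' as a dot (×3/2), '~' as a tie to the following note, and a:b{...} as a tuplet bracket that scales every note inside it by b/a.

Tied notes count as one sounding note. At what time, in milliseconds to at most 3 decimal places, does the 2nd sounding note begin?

note 2 onset = 2b = 625.0ms

1. 0.0ms @ 0 + 625.0ms (2)
2. 625.0ms @ 2 + 1562.5ms (5)
3. 2187.5ms @ 7 + 312.5ms (1)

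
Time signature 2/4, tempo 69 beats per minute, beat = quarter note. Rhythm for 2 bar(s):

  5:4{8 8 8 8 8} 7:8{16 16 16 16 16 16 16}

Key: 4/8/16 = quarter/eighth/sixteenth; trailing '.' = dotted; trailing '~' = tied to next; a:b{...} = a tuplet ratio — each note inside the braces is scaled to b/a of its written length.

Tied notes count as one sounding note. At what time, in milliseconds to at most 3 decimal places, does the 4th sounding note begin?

note 4 onset = 6/5b = 1043.478ms

1. 0.0ms @ 0 + 347.826ms (2/5)
2. 347.826ms @ 2/5 + 347.826ms (2/5)
3. 695.652ms @ 4/5 + 347.826ms (2/5)
4. 1043.478ms @ 6/5 + 347.826ms (2/5)
5. 1391.304ms @ 8/5 + 347.826ms (2/5)
6. 1739.13ms @ 2 + 248.447ms (2/7)
7. 1987.578ms @ 16/7 + 248.447ms (2/7)
8. 2236.025ms @ 18/7 + 248.447ms (2/7)
9. 2484.472ms @ 20/7 + 248.447ms (2/7)
10. 2732.919ms @ 22/7 + 248.447ms (2/7)
11. 2981.366ms @ 24/7 + 248.447ms (2/7)
12. 3229.814ms @ 26/7 + 248.447ms (2/7)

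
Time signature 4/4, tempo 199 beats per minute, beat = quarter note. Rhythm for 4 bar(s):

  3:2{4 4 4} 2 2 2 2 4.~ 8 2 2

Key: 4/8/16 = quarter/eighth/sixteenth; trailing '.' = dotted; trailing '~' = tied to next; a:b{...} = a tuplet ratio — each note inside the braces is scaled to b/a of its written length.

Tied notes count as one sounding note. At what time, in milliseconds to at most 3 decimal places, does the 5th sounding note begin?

1. 0.0ms @ 0 + 201.005ms (2/3)
2. 201.005ms @ 2/3 + 201.005ms (2/3)
3. 402.01ms @ 4/3 + 201.005ms (2/3)
4. 603.015ms @ 2 + 603.015ms (2)
5. 1206.03ms @ 4 + 603.015ms (2)
6. 1809.045ms @ 6 + 603.015ms (2)
7. 2412.06ms @ 8 + 603.015ms (2)
8. 3015.075ms @ 10 + 603.015ms (2)
9. 3618.09ms @ 12 + 603.015ms (2)
10. 4221.106ms @ 14 + 603.015ms (2)

note 5 onset = 4b = 1206.03ms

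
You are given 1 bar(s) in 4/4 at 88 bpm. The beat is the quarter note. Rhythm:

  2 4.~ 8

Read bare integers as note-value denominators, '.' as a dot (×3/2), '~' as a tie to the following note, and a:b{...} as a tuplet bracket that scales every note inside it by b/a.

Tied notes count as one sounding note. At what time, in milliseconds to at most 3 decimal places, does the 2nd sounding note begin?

note 2 onset = 2b = 1363.636ms

1. 0.0ms @ 0 + 1363.636ms (2)
2. 1363.636ms @ 2 + 1363.636ms (2)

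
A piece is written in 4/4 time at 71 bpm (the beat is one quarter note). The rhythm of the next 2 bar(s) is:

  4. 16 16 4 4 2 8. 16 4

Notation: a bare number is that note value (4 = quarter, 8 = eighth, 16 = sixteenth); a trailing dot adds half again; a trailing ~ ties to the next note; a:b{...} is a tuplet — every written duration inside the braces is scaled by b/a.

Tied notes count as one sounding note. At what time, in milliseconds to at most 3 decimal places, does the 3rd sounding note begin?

note 3 onset = 7/4b = 1478.873ms

1. 0.0ms @ 0 + 1267.606ms (3/2)
2. 1267.606ms @ 3/2 + 211.268ms (1/4)
3. 1478.873ms @ 7/4 + 211.268ms (1/4)
4. 1690.141ms @ 2 + 845.07ms (1)
5. 2535.211ms @ 3 + 845.07ms (1)
6. 3380.282ms @ 4 + 1690.141ms (2)
7. 5070.423ms @ 6 + 633.803ms (3/4)
8. 5704.225ms @ 27/4 + 211.268ms (1/4)
9. 5915.493ms @ 7 + 845.07ms (1)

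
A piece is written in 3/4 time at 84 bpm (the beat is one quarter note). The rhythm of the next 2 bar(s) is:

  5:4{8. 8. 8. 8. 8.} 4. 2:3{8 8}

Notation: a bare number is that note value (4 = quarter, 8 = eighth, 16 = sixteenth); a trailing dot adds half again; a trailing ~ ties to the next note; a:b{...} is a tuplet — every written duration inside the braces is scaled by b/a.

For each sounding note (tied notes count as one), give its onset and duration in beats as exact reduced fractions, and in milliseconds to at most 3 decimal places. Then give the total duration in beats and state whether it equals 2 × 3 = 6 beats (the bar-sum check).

1) 0.0ms=0b +428.571ms=3/5b
2) 428.571ms=3/5b +428.571ms=3/5b
3) 857.143ms=6/5b +428.571ms=3/5b
4) 1285.714ms=9/5b +428.571ms=3/5b
5) 1714.286ms=12/5b +428.571ms=3/5b
6) 2142.857ms=3b +1071.429ms=3/2b
7) 3214.286ms=9/2b +535.714ms=3/4b
8) 3750.0ms=21/4b +535.714ms=3/4b
Σ=6b of 6 (84bpm 3/4) — PASS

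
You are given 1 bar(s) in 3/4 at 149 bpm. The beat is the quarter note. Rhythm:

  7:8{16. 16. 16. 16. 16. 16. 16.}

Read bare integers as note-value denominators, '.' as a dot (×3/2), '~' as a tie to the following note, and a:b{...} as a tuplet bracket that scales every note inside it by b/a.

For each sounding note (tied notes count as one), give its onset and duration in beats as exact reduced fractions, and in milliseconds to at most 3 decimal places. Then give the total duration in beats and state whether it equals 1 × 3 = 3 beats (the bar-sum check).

1) 0.0ms=0b +172.579ms=3/7b
2) 172.579ms=3/7b +172.579ms=3/7b
3) 345.158ms=6/7b +172.579ms=3/7b
4) 517.737ms=9/7b +172.579ms=3/7b
5) 690.316ms=12/7b +172.579ms=3/7b
6) 862.895ms=15/7b +172.579ms=3/7b
7) 1035.475ms=18/7b +172.579ms=3/7b
Σ=3b of 3 (149bpm 3/4) — PASS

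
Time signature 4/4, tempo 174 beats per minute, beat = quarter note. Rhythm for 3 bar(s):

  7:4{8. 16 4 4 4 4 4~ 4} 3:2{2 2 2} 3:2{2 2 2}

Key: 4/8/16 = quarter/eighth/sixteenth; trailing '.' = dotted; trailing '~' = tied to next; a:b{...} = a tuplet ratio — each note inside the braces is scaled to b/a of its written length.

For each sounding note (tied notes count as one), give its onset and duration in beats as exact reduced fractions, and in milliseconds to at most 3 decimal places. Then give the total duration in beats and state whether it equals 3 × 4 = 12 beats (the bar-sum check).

1) 0.0ms=0b +147.783ms=3/7b
2) 147.783ms=3/7b +49.261ms=1/7b
3) 197.044ms=4/7b +197.044ms=4/7b
4) 394.089ms=8/7b +197.044ms=4/7b
5) 591.133ms=12/7b +197.044ms=4/7b
6) 788.177ms=16/7b +197.044ms=4/7b
7) 985.222ms=20/7b +394.089ms=8/7b
8) 1379.31ms=4b +459.77ms=4/3b
9) 1839.08ms=16/3b +459.77ms=4/3b
10) 2298.851ms=20/3b +459.77ms=4/3b
11) 2758.621ms=8b +459.77ms=4/3b
12) 3218.391ms=28/3b +459.77ms=4/3b
13) 3678.161ms=32/3b +459.77ms=4/3b
Σ=12b of 12 (174bpm 4/4) — PASS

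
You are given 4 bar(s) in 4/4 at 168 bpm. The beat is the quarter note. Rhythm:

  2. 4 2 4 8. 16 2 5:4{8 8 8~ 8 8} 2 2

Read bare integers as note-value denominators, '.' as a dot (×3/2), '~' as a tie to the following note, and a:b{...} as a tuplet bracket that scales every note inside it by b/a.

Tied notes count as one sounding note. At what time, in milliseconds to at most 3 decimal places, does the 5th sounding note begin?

note 5 onset = 7b = 2500.0ms

1. 0.0ms @ 0 + 1071.429ms (3)
2. 1071.429ms @ 3 + 357.143ms (1)
3. 1428.571ms @ 4 + 714.286ms (2)
4. 2142.857ms @ 6 + 357.143ms (1)
5. 2500.0ms @ 7 + 267.857ms (3/4)
6. 2767.857ms @ 31/4 + 89.286ms (1/4)
7. 2857.143ms @ 8 + 714.286ms (2)
8. 3571.429ms @ 10 + 142.857ms (2/5)
9. 3714.286ms @ 52/5 + 142.857ms (2/5)
10. 3857.143ms @ 54/5 + 285.714ms (4/5)
11. 4142.857ms @ 58/5 + 142.857ms (2/5)
12. 4285.714ms @ 12 + 714.286ms (2)
13. 5000.0ms @ 14 + 714.286ms (2)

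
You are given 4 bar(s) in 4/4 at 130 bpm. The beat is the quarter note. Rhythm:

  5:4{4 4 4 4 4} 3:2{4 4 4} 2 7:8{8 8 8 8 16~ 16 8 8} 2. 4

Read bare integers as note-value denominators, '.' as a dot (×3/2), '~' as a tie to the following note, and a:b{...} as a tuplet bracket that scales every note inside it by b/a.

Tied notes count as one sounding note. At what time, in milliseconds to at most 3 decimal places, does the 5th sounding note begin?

1. 0.0ms @ 0 + 369.231ms (4/5)
2. 369.231ms @ 4/5 + 369.231ms (4/5)
3. 738.462ms @ 8/5 + 369.231ms (4/5)
4. 1107.692ms @ 12/5 + 369.231ms (4/5)
5. 1476.923ms @ 16/5 + 369.231ms (4/5)
6. 1846.154ms @ 4 + 307.692ms (2/3)
7. 2153.846ms @ 14/3 + 307.692ms (2/3)
8. 2461.538ms @ 16/3 + 307.692ms (2/3)
9. 2769.231ms @ 6 + 923.077ms (2)
10. 3692.308ms @ 8 + 263.736ms (4/7)
11. 3956.044ms @ 60/7 + 263.736ms (4/7)
12. 4219.78ms @ 64/7 + 263.736ms (4/7)
13. 4483.516ms @ 68/7 + 263.736ms (4/7)
14. 4747.253ms @ 72/7 + 263.736ms (4/7)
15. 5010.989ms @ 76/7 + 263.736ms (4/7)
16. 5274.725ms @ 80/7 + 263.736ms (4/7)
17. 5538.462ms @ 12 + 1384.615ms (3)
18. 6923.077ms @ 15 + 461.538ms (1)

note 5 onset = 16/5b = 1476.923ms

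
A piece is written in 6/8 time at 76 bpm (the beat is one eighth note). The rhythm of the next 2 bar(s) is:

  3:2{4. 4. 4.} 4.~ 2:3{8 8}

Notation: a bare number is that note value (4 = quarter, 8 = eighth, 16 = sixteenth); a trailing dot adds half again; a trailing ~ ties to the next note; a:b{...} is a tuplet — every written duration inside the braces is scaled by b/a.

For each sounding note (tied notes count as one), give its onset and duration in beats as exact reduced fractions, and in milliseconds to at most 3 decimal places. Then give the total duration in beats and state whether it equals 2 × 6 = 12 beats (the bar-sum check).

1) 0.0ms=0b +1578.947ms=2b
2) 1578.947ms=2b +1578.947ms=2b
3) 3157.895ms=4b +1578.947ms=2b
4) 4736.842ms=6b +3552.632ms=9/2b
5) 8289.474ms=21/2b +1184.211ms=3/2b
Σ=12b of 12 (76bpm 6/8) — PASS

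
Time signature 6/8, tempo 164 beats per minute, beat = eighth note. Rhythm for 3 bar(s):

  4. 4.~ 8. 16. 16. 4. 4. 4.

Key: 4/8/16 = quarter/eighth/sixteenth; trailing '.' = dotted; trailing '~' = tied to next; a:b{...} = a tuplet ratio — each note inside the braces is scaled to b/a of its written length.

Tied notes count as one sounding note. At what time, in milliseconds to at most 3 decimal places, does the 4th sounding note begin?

note 4 onset = 33/4b = 3018.293ms

1. 0.0ms @ 0 + 1097.561ms (3)
2. 1097.561ms @ 3 + 1646.341ms (9/2)
3. 2743.902ms @ 15/2 + 274.39ms (3/4)
4. 3018.293ms @ 33/4 + 274.39ms (3/4)
5. 3292.683ms @ 9 + 1097.561ms (3)
6. 4390.244ms @ 12 + 1097.561ms (3)
7. 5487.805ms @ 15 + 1097.561ms (3)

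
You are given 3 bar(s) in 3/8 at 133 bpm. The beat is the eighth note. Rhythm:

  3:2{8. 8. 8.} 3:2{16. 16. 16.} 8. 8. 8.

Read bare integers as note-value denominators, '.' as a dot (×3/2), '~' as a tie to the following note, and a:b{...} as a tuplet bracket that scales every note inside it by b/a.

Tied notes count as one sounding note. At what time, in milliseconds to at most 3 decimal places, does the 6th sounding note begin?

note 6 onset = 4b = 1804.511ms

1. 0.0ms @ 0 + 451.128ms (1)
2. 451.128ms @ 1 + 451.128ms (1)
3. 902.256ms @ 2 + 451.128ms (1)
4. 1353.383ms @ 3 + 225.564ms (1/2)
5. 1578.947ms @ 7/2 + 225.564ms (1/2)
6. 1804.511ms @ 4 + 225.564ms (1/2)
7. 2030.075ms @ 9/2 + 676.692ms (3/2)
8. 2706.767ms @ 6 + 676.692ms (3/2)
9. 3383.459ms @ 15/2 + 676.692ms (3/2)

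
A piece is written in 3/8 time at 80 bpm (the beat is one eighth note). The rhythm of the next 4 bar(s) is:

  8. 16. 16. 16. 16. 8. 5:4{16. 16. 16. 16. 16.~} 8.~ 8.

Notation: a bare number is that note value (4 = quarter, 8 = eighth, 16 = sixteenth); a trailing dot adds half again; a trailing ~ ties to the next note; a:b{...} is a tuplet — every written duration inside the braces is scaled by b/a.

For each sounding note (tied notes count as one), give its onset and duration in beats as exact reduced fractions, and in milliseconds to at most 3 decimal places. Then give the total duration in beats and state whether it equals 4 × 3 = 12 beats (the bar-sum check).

1) 0.0ms=0b +1125.0ms=3/2b
2) 1125.0ms=3/2b +562.5ms=3/4b
3) 1687.5ms=9/4b +562.5ms=3/4b
4) 2250.0ms=3b +562.5ms=3/4b
5) 2812.5ms=15/4b +562.5ms=3/4b
6) 3375.0ms=9/2b +1125.0ms=3/2b
7) 4500.0ms=6b +450.0ms=3/5b
8) 4950.0ms=33/5b +450.0ms=3/5b
9) 5400.0ms=36/5b +450.0ms=3/5b
10) 5850.0ms=39/5b +450.0ms=3/5b
11) 6300.0ms=42/5b +2700.0ms=18/5b
Σ=12b of 12 (80bpm 3/8) — PASS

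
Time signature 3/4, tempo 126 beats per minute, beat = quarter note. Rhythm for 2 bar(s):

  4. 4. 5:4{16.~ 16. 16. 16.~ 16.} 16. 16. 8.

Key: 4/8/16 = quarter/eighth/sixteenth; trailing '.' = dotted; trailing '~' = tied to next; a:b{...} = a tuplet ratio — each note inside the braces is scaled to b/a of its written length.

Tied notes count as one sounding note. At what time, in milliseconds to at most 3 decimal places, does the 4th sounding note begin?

note 4 onset = 18/5b = 1714.286ms

1. 0.0ms @ 0 + 714.286ms (3/2)
2. 714.286ms @ 3/2 + 714.286ms (3/2)
3. 1428.571ms @ 3 + 285.714ms (3/5)
4. 1714.286ms @ 18/5 + 142.857ms (3/10)
5. 1857.143ms @ 39/10 + 285.714ms (3/5)
6. 2142.857ms @ 9/2 + 178.571ms (3/8)
7. 2321.429ms @ 39/8 + 178.571ms (3/8)
8. 2500.0ms @ 21/4 + 357.143ms (3/4)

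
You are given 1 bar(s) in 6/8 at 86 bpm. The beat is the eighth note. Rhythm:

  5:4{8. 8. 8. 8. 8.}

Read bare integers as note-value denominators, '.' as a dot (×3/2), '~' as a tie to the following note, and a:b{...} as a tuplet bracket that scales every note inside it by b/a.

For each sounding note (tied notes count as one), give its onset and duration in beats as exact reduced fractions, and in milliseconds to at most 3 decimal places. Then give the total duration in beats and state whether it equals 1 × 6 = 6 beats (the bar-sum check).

1) 0.0ms=0b +837.209ms=6/5b
2) 837.209ms=6/5b +837.209ms=6/5b
3) 1674.419ms=12/5b +837.209ms=6/5b
4) 2511.628ms=18/5b +837.209ms=6/5b
5) 3348.837ms=24/5b +837.209ms=6/5b
Σ=6b of 6 (86bpm 6/8) — PASS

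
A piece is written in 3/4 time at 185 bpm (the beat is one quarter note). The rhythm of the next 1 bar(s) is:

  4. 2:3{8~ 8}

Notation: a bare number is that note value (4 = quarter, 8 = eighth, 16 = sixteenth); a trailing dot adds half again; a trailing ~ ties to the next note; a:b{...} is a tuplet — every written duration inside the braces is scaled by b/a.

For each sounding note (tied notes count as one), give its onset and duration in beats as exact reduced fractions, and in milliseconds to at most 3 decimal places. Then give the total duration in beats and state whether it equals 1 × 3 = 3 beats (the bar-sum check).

1) 0.0ms=0b +486.486ms=3/2b
2) 486.486ms=3/2b +486.486ms=3/2b
Σ=3b of 3 (185bpm 3/4) — PASS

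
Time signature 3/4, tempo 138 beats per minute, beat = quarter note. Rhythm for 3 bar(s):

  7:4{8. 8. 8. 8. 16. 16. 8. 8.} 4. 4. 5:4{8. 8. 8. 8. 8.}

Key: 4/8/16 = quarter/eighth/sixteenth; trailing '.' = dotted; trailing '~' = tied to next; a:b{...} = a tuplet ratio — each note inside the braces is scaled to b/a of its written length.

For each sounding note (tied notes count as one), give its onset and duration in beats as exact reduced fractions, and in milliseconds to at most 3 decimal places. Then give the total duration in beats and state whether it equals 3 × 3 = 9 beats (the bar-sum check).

1) 0.0ms=0b +186.335ms=3/7b
2) 186.335ms=3/7b +186.335ms=3/7b
3) 372.671ms=6/7b +186.335ms=3/7b
4) 559.006ms=9/7b +186.335ms=3/7b
5) 745.342ms=12/7b +93.168ms=3/14b
6) 838.509ms=27/14b +93.168ms=3/14b
7) 931.677ms=15/7b +186.335ms=3/7b
8) 1118.012ms=18/7b +186.335ms=3/7b
9) 1304.348ms=3b +652.174ms=3/2b
10) 1956.522ms=9/2b +652.174ms=3/2b
11) 2608.696ms=6b +260.87ms=3/5b
12) 2869.565ms=33/5b +260.87ms=3/5b
13) 3130.435ms=36/5b +260.87ms=3/5b
14) 3391.304ms=39/5b +260.87ms=3/5b
15) 3652.174ms=42/5b +260.87ms=3/5b
Σ=9b of 9 (138bpm 3/4) — PASS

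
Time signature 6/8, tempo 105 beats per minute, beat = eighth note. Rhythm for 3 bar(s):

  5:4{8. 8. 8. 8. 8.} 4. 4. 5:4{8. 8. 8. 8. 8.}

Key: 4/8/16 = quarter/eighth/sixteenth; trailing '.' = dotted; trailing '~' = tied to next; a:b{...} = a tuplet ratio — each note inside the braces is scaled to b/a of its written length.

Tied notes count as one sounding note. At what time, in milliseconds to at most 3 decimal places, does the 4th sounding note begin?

note 4 onset = 18/5b = 2057.143ms

1. 0.0ms @ 0 + 685.714ms (6/5)
2. 685.714ms @ 6/5 + 685.714ms (6/5)
3. 1371.429ms @ 12/5 + 685.714ms (6/5)
4. 2057.143ms @ 18/5 + 685.714ms (6/5)
5. 2742.857ms @ 24/5 + 685.714ms (6/5)
6. 3428.571ms @ 6 + 1714.286ms (3)
7. 5142.857ms @ 9 + 1714.286ms (3)
8. 6857.143ms @ 12 + 685.714ms (6/5)
9. 7542.857ms @ 66/5 + 685.714ms (6/5)
10. 8228.571ms @ 72/5 + 685.714ms (6/5)
11. 8914.286ms @ 78/5 + 685.714ms (6/5)
12. 9600.0ms @ 84/5 + 685.714ms (6/5)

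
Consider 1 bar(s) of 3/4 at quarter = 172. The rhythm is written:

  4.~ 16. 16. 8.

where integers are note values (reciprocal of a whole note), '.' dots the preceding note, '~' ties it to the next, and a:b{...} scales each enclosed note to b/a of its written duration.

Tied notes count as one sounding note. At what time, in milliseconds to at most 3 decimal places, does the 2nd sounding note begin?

note 2 onset = 15/8b = 654.07ms

1. 0.0ms @ 0 + 654.07ms (15/8)
2. 654.07ms @ 15/8 + 130.814ms (3/8)
3. 784.884ms @ 9/4 + 261.628ms (3/4)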